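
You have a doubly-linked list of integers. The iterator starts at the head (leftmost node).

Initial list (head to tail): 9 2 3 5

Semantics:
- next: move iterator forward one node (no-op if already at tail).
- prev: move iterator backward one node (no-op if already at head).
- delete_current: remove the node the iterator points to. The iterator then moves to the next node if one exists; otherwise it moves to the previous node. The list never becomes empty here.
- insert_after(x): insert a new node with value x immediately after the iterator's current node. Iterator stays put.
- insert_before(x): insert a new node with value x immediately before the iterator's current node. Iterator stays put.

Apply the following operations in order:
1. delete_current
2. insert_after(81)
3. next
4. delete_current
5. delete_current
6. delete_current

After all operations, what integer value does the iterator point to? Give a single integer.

After 1 (delete_current): list=[2, 3, 5] cursor@2
After 2 (insert_after(81)): list=[2, 81, 3, 5] cursor@2
After 3 (next): list=[2, 81, 3, 5] cursor@81
After 4 (delete_current): list=[2, 3, 5] cursor@3
After 5 (delete_current): list=[2, 5] cursor@5
After 6 (delete_current): list=[2] cursor@2

Answer: 2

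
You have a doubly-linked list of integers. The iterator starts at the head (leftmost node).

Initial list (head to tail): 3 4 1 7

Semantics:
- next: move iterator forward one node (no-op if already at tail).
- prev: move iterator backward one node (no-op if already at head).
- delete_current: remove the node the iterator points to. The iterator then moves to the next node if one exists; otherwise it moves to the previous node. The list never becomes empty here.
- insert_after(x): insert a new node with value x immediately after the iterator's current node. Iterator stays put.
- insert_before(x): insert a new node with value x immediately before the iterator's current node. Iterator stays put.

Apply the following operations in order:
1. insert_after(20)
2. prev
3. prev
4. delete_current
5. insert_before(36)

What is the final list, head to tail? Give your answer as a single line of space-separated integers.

After 1 (insert_after(20)): list=[3, 20, 4, 1, 7] cursor@3
After 2 (prev): list=[3, 20, 4, 1, 7] cursor@3
After 3 (prev): list=[3, 20, 4, 1, 7] cursor@3
After 4 (delete_current): list=[20, 4, 1, 7] cursor@20
After 5 (insert_before(36)): list=[36, 20, 4, 1, 7] cursor@20

Answer: 36 20 4 1 7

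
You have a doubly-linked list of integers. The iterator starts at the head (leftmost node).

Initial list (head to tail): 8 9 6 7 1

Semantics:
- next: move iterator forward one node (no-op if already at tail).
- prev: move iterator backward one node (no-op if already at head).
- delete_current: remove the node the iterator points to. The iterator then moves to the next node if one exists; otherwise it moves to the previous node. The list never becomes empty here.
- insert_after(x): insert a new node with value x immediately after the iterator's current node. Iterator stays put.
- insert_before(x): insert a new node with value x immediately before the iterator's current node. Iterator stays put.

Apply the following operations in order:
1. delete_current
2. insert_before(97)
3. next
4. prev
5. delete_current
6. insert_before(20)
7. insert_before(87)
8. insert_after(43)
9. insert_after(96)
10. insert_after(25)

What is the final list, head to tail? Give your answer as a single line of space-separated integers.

After 1 (delete_current): list=[9, 6, 7, 1] cursor@9
After 2 (insert_before(97)): list=[97, 9, 6, 7, 1] cursor@9
After 3 (next): list=[97, 9, 6, 7, 1] cursor@6
After 4 (prev): list=[97, 9, 6, 7, 1] cursor@9
After 5 (delete_current): list=[97, 6, 7, 1] cursor@6
After 6 (insert_before(20)): list=[97, 20, 6, 7, 1] cursor@6
After 7 (insert_before(87)): list=[97, 20, 87, 6, 7, 1] cursor@6
After 8 (insert_after(43)): list=[97, 20, 87, 6, 43, 7, 1] cursor@6
After 9 (insert_after(96)): list=[97, 20, 87, 6, 96, 43, 7, 1] cursor@6
After 10 (insert_after(25)): list=[97, 20, 87, 6, 25, 96, 43, 7, 1] cursor@6

Answer: 97 20 87 6 25 96 43 7 1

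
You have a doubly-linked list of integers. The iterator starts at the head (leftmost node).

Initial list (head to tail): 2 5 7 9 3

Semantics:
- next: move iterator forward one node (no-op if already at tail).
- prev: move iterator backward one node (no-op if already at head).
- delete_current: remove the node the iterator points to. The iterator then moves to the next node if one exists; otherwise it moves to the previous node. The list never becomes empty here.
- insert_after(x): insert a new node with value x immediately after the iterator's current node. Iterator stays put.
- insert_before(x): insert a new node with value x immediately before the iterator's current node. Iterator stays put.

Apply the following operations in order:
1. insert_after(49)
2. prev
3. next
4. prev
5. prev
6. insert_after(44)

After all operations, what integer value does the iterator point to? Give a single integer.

After 1 (insert_after(49)): list=[2, 49, 5, 7, 9, 3] cursor@2
After 2 (prev): list=[2, 49, 5, 7, 9, 3] cursor@2
After 3 (next): list=[2, 49, 5, 7, 9, 3] cursor@49
After 4 (prev): list=[2, 49, 5, 7, 9, 3] cursor@2
After 5 (prev): list=[2, 49, 5, 7, 9, 3] cursor@2
After 6 (insert_after(44)): list=[2, 44, 49, 5, 7, 9, 3] cursor@2

Answer: 2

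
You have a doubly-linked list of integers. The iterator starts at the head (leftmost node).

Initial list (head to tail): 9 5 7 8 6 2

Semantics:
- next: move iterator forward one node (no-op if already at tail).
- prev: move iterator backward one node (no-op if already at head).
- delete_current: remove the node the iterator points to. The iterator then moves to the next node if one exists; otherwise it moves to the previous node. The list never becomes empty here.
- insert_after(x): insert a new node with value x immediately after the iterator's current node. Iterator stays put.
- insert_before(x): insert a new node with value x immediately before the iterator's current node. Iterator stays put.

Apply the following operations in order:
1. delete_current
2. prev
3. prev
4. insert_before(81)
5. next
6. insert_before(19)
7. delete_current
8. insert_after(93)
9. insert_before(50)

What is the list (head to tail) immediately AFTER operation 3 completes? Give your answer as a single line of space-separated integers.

Answer: 5 7 8 6 2

Derivation:
After 1 (delete_current): list=[5, 7, 8, 6, 2] cursor@5
After 2 (prev): list=[5, 7, 8, 6, 2] cursor@5
After 3 (prev): list=[5, 7, 8, 6, 2] cursor@5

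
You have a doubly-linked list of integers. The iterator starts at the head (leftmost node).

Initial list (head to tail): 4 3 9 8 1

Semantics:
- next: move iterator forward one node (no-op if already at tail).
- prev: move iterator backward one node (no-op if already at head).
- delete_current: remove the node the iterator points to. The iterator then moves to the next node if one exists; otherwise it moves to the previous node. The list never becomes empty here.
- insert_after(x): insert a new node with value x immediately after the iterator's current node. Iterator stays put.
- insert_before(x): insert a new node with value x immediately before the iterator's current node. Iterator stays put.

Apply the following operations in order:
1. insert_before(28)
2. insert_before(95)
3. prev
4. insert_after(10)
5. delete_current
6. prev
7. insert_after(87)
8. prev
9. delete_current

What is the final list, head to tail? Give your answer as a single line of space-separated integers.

After 1 (insert_before(28)): list=[28, 4, 3, 9, 8, 1] cursor@4
After 2 (insert_before(95)): list=[28, 95, 4, 3, 9, 8, 1] cursor@4
After 3 (prev): list=[28, 95, 4, 3, 9, 8, 1] cursor@95
After 4 (insert_after(10)): list=[28, 95, 10, 4, 3, 9, 8, 1] cursor@95
After 5 (delete_current): list=[28, 10, 4, 3, 9, 8, 1] cursor@10
After 6 (prev): list=[28, 10, 4, 3, 9, 8, 1] cursor@28
After 7 (insert_after(87)): list=[28, 87, 10, 4, 3, 9, 8, 1] cursor@28
After 8 (prev): list=[28, 87, 10, 4, 3, 9, 8, 1] cursor@28
After 9 (delete_current): list=[87, 10, 4, 3, 9, 8, 1] cursor@87

Answer: 87 10 4 3 9 8 1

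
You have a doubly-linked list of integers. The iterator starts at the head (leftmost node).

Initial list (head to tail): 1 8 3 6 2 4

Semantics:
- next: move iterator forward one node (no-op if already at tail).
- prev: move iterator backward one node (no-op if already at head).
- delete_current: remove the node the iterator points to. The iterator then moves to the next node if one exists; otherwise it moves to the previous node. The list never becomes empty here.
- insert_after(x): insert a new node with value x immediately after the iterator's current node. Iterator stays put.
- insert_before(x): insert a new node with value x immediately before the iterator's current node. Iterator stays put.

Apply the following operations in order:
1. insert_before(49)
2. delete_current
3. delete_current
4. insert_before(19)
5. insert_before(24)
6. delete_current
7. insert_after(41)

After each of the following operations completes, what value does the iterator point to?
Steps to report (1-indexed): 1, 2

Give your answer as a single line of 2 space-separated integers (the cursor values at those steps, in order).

Answer: 1 8

Derivation:
After 1 (insert_before(49)): list=[49, 1, 8, 3, 6, 2, 4] cursor@1
After 2 (delete_current): list=[49, 8, 3, 6, 2, 4] cursor@8
After 3 (delete_current): list=[49, 3, 6, 2, 4] cursor@3
After 4 (insert_before(19)): list=[49, 19, 3, 6, 2, 4] cursor@3
After 5 (insert_before(24)): list=[49, 19, 24, 3, 6, 2, 4] cursor@3
After 6 (delete_current): list=[49, 19, 24, 6, 2, 4] cursor@6
After 7 (insert_after(41)): list=[49, 19, 24, 6, 41, 2, 4] cursor@6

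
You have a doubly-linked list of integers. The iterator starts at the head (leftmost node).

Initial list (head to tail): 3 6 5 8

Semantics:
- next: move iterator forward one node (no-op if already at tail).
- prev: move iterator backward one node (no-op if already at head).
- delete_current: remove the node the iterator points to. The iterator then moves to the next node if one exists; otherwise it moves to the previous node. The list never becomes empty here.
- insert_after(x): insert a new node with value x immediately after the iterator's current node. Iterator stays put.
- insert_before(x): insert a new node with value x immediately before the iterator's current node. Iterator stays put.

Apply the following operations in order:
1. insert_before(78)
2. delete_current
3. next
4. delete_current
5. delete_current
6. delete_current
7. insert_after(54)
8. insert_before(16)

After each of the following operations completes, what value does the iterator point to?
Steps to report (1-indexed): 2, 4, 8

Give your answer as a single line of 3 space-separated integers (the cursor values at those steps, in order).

After 1 (insert_before(78)): list=[78, 3, 6, 5, 8] cursor@3
After 2 (delete_current): list=[78, 6, 5, 8] cursor@6
After 3 (next): list=[78, 6, 5, 8] cursor@5
After 4 (delete_current): list=[78, 6, 8] cursor@8
After 5 (delete_current): list=[78, 6] cursor@6
After 6 (delete_current): list=[78] cursor@78
After 7 (insert_after(54)): list=[78, 54] cursor@78
After 8 (insert_before(16)): list=[16, 78, 54] cursor@78

Answer: 6 8 78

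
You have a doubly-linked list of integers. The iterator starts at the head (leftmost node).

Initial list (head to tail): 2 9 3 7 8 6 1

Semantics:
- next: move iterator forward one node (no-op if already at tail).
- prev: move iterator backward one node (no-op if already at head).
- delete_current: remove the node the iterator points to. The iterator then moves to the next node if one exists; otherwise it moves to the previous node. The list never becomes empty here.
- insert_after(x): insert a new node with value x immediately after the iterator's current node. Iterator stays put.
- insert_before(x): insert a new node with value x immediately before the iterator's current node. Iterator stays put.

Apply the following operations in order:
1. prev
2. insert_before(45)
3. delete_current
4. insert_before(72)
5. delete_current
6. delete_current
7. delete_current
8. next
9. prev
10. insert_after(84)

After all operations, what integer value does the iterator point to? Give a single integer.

After 1 (prev): list=[2, 9, 3, 7, 8, 6, 1] cursor@2
After 2 (insert_before(45)): list=[45, 2, 9, 3, 7, 8, 6, 1] cursor@2
After 3 (delete_current): list=[45, 9, 3, 7, 8, 6, 1] cursor@9
After 4 (insert_before(72)): list=[45, 72, 9, 3, 7, 8, 6, 1] cursor@9
After 5 (delete_current): list=[45, 72, 3, 7, 8, 6, 1] cursor@3
After 6 (delete_current): list=[45, 72, 7, 8, 6, 1] cursor@7
After 7 (delete_current): list=[45, 72, 8, 6, 1] cursor@8
After 8 (next): list=[45, 72, 8, 6, 1] cursor@6
After 9 (prev): list=[45, 72, 8, 6, 1] cursor@8
After 10 (insert_after(84)): list=[45, 72, 8, 84, 6, 1] cursor@8

Answer: 8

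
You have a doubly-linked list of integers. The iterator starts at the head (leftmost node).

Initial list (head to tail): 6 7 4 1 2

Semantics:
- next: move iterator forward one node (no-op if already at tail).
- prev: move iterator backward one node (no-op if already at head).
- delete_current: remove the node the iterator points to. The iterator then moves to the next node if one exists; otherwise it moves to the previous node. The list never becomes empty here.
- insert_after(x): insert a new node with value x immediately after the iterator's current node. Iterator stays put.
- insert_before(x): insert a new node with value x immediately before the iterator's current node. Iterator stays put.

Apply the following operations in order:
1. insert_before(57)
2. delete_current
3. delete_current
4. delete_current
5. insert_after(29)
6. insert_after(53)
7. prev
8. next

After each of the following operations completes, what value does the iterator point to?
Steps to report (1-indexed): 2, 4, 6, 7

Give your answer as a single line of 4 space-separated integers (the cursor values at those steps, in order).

Answer: 7 1 1 57

Derivation:
After 1 (insert_before(57)): list=[57, 6, 7, 4, 1, 2] cursor@6
After 2 (delete_current): list=[57, 7, 4, 1, 2] cursor@7
After 3 (delete_current): list=[57, 4, 1, 2] cursor@4
After 4 (delete_current): list=[57, 1, 2] cursor@1
After 5 (insert_after(29)): list=[57, 1, 29, 2] cursor@1
After 6 (insert_after(53)): list=[57, 1, 53, 29, 2] cursor@1
After 7 (prev): list=[57, 1, 53, 29, 2] cursor@57
After 8 (next): list=[57, 1, 53, 29, 2] cursor@1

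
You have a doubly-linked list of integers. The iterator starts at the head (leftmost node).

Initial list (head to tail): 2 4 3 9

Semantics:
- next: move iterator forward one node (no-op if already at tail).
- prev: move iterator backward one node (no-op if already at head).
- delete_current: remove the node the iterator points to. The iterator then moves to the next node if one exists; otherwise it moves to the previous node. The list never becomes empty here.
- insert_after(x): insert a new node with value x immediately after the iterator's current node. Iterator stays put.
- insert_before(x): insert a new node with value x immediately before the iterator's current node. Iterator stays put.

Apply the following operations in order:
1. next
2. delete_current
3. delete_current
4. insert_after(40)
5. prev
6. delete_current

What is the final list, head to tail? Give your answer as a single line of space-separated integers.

Answer: 9 40

Derivation:
After 1 (next): list=[2, 4, 3, 9] cursor@4
After 2 (delete_current): list=[2, 3, 9] cursor@3
After 3 (delete_current): list=[2, 9] cursor@9
After 4 (insert_after(40)): list=[2, 9, 40] cursor@9
After 5 (prev): list=[2, 9, 40] cursor@2
After 6 (delete_current): list=[9, 40] cursor@9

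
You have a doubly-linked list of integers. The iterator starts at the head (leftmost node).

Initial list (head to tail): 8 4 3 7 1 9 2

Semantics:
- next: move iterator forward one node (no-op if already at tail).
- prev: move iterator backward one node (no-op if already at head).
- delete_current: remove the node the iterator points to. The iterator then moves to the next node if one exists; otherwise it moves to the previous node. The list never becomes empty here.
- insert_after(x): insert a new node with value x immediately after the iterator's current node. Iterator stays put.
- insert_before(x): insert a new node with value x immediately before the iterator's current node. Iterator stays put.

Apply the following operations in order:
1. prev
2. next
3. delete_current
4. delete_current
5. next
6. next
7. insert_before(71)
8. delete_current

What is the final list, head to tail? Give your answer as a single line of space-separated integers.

Answer: 8 7 1 71 2

Derivation:
After 1 (prev): list=[8, 4, 3, 7, 1, 9, 2] cursor@8
After 2 (next): list=[8, 4, 3, 7, 1, 9, 2] cursor@4
After 3 (delete_current): list=[8, 3, 7, 1, 9, 2] cursor@3
After 4 (delete_current): list=[8, 7, 1, 9, 2] cursor@7
After 5 (next): list=[8, 7, 1, 9, 2] cursor@1
After 6 (next): list=[8, 7, 1, 9, 2] cursor@9
After 7 (insert_before(71)): list=[8, 7, 1, 71, 9, 2] cursor@9
After 8 (delete_current): list=[8, 7, 1, 71, 2] cursor@2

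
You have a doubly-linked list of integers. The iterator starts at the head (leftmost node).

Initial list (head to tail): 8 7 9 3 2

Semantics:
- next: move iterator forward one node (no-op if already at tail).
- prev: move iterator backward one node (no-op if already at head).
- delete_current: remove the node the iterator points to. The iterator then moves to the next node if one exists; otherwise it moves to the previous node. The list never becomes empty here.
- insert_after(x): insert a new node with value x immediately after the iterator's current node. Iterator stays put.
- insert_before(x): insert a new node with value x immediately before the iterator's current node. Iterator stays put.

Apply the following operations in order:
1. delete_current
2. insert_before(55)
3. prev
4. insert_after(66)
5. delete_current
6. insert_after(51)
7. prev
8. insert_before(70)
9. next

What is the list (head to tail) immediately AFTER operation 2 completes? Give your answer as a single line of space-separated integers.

Answer: 55 7 9 3 2

Derivation:
After 1 (delete_current): list=[7, 9, 3, 2] cursor@7
After 2 (insert_before(55)): list=[55, 7, 9, 3, 2] cursor@7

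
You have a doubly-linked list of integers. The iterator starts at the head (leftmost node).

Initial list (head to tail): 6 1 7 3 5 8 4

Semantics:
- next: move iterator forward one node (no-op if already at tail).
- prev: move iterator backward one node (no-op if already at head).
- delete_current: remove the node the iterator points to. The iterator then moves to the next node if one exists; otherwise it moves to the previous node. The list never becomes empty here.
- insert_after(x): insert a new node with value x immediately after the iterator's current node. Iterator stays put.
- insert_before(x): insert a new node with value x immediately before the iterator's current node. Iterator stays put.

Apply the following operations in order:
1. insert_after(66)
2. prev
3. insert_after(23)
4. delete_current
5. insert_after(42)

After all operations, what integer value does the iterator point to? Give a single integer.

After 1 (insert_after(66)): list=[6, 66, 1, 7, 3, 5, 8, 4] cursor@6
After 2 (prev): list=[6, 66, 1, 7, 3, 5, 8, 4] cursor@6
After 3 (insert_after(23)): list=[6, 23, 66, 1, 7, 3, 5, 8, 4] cursor@6
After 4 (delete_current): list=[23, 66, 1, 7, 3, 5, 8, 4] cursor@23
After 5 (insert_after(42)): list=[23, 42, 66, 1, 7, 3, 5, 8, 4] cursor@23

Answer: 23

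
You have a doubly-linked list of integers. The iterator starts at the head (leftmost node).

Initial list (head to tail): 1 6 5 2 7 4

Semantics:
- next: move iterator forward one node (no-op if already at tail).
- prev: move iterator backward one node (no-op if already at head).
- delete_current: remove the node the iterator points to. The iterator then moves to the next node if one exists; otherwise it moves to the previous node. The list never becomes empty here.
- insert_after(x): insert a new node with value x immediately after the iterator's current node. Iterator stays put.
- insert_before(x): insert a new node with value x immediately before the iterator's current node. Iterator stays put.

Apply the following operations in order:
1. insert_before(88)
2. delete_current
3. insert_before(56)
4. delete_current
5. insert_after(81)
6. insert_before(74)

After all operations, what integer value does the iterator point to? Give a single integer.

After 1 (insert_before(88)): list=[88, 1, 6, 5, 2, 7, 4] cursor@1
After 2 (delete_current): list=[88, 6, 5, 2, 7, 4] cursor@6
After 3 (insert_before(56)): list=[88, 56, 6, 5, 2, 7, 4] cursor@6
After 4 (delete_current): list=[88, 56, 5, 2, 7, 4] cursor@5
After 5 (insert_after(81)): list=[88, 56, 5, 81, 2, 7, 4] cursor@5
After 6 (insert_before(74)): list=[88, 56, 74, 5, 81, 2, 7, 4] cursor@5

Answer: 5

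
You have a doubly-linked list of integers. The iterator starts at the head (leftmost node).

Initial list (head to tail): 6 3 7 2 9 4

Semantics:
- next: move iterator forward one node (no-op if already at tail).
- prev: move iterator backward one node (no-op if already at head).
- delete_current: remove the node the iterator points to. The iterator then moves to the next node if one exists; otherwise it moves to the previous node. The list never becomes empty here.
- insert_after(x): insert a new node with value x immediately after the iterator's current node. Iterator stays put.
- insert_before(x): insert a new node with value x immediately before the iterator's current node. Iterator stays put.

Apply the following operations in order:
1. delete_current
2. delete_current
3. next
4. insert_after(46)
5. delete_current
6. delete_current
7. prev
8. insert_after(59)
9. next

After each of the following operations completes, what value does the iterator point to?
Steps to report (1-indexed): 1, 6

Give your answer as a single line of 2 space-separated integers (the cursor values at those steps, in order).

After 1 (delete_current): list=[3, 7, 2, 9, 4] cursor@3
After 2 (delete_current): list=[7, 2, 9, 4] cursor@7
After 3 (next): list=[7, 2, 9, 4] cursor@2
After 4 (insert_after(46)): list=[7, 2, 46, 9, 4] cursor@2
After 5 (delete_current): list=[7, 46, 9, 4] cursor@46
After 6 (delete_current): list=[7, 9, 4] cursor@9
After 7 (prev): list=[7, 9, 4] cursor@7
After 8 (insert_after(59)): list=[7, 59, 9, 4] cursor@7
After 9 (next): list=[7, 59, 9, 4] cursor@59

Answer: 3 9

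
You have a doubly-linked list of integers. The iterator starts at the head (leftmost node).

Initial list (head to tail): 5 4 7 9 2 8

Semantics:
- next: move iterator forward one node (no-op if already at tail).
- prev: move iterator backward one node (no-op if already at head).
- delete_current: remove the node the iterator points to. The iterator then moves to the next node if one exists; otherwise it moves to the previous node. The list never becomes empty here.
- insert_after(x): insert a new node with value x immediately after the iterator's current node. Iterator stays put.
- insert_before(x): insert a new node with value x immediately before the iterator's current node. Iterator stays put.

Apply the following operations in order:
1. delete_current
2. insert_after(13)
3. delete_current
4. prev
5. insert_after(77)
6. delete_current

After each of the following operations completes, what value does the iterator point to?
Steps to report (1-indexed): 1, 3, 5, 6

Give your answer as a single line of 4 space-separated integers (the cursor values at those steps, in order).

Answer: 4 13 13 77

Derivation:
After 1 (delete_current): list=[4, 7, 9, 2, 8] cursor@4
After 2 (insert_after(13)): list=[4, 13, 7, 9, 2, 8] cursor@4
After 3 (delete_current): list=[13, 7, 9, 2, 8] cursor@13
After 4 (prev): list=[13, 7, 9, 2, 8] cursor@13
After 5 (insert_after(77)): list=[13, 77, 7, 9, 2, 8] cursor@13
After 6 (delete_current): list=[77, 7, 9, 2, 8] cursor@77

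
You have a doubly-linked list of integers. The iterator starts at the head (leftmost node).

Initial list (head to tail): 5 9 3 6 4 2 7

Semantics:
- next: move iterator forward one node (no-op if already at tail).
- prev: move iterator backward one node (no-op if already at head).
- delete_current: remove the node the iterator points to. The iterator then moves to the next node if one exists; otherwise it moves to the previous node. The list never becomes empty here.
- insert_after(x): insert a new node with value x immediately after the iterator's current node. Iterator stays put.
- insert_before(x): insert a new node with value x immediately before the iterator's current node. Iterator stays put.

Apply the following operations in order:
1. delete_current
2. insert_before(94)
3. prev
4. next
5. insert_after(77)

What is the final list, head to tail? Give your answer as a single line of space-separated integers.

Answer: 94 9 77 3 6 4 2 7

Derivation:
After 1 (delete_current): list=[9, 3, 6, 4, 2, 7] cursor@9
After 2 (insert_before(94)): list=[94, 9, 3, 6, 4, 2, 7] cursor@9
After 3 (prev): list=[94, 9, 3, 6, 4, 2, 7] cursor@94
After 4 (next): list=[94, 9, 3, 6, 4, 2, 7] cursor@9
After 5 (insert_after(77)): list=[94, 9, 77, 3, 6, 4, 2, 7] cursor@9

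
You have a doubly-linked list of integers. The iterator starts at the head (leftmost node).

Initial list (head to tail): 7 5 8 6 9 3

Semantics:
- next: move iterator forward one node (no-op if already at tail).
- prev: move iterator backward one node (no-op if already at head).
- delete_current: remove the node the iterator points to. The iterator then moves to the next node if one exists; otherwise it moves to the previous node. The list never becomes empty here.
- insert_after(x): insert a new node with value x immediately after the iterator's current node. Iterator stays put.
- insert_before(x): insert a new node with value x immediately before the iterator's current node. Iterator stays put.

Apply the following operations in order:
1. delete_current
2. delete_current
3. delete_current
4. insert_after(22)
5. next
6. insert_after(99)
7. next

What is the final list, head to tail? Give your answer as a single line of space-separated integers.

After 1 (delete_current): list=[5, 8, 6, 9, 3] cursor@5
After 2 (delete_current): list=[8, 6, 9, 3] cursor@8
After 3 (delete_current): list=[6, 9, 3] cursor@6
After 4 (insert_after(22)): list=[6, 22, 9, 3] cursor@6
After 5 (next): list=[6, 22, 9, 3] cursor@22
After 6 (insert_after(99)): list=[6, 22, 99, 9, 3] cursor@22
After 7 (next): list=[6, 22, 99, 9, 3] cursor@99

Answer: 6 22 99 9 3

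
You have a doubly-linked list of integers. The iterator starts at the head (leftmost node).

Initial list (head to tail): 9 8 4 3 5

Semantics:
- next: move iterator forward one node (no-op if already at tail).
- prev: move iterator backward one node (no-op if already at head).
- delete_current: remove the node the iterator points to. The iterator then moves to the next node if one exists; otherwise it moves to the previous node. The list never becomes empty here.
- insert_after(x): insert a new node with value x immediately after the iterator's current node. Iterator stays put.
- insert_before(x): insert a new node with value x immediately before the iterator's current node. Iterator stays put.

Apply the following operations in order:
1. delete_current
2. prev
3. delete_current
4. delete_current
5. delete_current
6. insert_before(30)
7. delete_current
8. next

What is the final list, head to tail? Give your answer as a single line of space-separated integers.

Answer: 30

Derivation:
After 1 (delete_current): list=[8, 4, 3, 5] cursor@8
After 2 (prev): list=[8, 4, 3, 5] cursor@8
After 3 (delete_current): list=[4, 3, 5] cursor@4
After 4 (delete_current): list=[3, 5] cursor@3
After 5 (delete_current): list=[5] cursor@5
After 6 (insert_before(30)): list=[30, 5] cursor@5
After 7 (delete_current): list=[30] cursor@30
After 8 (next): list=[30] cursor@30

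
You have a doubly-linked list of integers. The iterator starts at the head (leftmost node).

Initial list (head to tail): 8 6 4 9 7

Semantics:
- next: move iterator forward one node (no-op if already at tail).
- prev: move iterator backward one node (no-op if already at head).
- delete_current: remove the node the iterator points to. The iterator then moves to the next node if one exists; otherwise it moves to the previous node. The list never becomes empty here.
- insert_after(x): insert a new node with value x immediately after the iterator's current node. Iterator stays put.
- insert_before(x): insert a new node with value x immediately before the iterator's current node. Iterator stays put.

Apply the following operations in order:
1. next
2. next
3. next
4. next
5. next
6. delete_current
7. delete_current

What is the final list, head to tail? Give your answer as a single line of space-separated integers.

Answer: 8 6 4

Derivation:
After 1 (next): list=[8, 6, 4, 9, 7] cursor@6
After 2 (next): list=[8, 6, 4, 9, 7] cursor@4
After 3 (next): list=[8, 6, 4, 9, 7] cursor@9
After 4 (next): list=[8, 6, 4, 9, 7] cursor@7
After 5 (next): list=[8, 6, 4, 9, 7] cursor@7
After 6 (delete_current): list=[8, 6, 4, 9] cursor@9
After 7 (delete_current): list=[8, 6, 4] cursor@4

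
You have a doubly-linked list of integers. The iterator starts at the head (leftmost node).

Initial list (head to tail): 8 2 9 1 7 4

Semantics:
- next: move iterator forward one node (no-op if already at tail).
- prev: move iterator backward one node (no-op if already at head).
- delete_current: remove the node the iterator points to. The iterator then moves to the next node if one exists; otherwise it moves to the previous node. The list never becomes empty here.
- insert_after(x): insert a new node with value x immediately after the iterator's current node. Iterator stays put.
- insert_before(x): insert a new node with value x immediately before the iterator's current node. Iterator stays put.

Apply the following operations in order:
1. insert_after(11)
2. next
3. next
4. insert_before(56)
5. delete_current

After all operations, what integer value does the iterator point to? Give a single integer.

After 1 (insert_after(11)): list=[8, 11, 2, 9, 1, 7, 4] cursor@8
After 2 (next): list=[8, 11, 2, 9, 1, 7, 4] cursor@11
After 3 (next): list=[8, 11, 2, 9, 1, 7, 4] cursor@2
After 4 (insert_before(56)): list=[8, 11, 56, 2, 9, 1, 7, 4] cursor@2
After 5 (delete_current): list=[8, 11, 56, 9, 1, 7, 4] cursor@9

Answer: 9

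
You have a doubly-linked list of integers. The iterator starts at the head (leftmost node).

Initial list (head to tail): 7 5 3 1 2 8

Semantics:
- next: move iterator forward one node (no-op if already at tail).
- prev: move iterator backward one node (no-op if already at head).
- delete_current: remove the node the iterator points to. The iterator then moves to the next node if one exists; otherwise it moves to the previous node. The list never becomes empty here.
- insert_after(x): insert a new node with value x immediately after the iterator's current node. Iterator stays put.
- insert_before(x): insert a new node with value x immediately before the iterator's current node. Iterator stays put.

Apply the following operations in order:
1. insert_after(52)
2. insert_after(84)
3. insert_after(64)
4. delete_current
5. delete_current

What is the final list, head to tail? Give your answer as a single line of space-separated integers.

After 1 (insert_after(52)): list=[7, 52, 5, 3, 1, 2, 8] cursor@7
After 2 (insert_after(84)): list=[7, 84, 52, 5, 3, 1, 2, 8] cursor@7
After 3 (insert_after(64)): list=[7, 64, 84, 52, 5, 3, 1, 2, 8] cursor@7
After 4 (delete_current): list=[64, 84, 52, 5, 3, 1, 2, 8] cursor@64
After 5 (delete_current): list=[84, 52, 5, 3, 1, 2, 8] cursor@84

Answer: 84 52 5 3 1 2 8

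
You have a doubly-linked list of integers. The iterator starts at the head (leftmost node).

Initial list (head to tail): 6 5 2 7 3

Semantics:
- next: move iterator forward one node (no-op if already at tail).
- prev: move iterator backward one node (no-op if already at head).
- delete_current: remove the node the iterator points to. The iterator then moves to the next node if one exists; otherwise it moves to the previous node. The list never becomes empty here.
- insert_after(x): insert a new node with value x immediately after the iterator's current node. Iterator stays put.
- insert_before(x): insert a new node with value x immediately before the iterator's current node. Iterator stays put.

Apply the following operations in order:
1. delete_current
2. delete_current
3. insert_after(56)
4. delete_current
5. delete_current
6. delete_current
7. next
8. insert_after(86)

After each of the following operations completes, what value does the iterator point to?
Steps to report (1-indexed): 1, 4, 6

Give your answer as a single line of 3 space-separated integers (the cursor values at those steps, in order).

After 1 (delete_current): list=[5, 2, 7, 3] cursor@5
After 2 (delete_current): list=[2, 7, 3] cursor@2
After 3 (insert_after(56)): list=[2, 56, 7, 3] cursor@2
After 4 (delete_current): list=[56, 7, 3] cursor@56
After 5 (delete_current): list=[7, 3] cursor@7
After 6 (delete_current): list=[3] cursor@3
After 7 (next): list=[3] cursor@3
After 8 (insert_after(86)): list=[3, 86] cursor@3

Answer: 5 56 3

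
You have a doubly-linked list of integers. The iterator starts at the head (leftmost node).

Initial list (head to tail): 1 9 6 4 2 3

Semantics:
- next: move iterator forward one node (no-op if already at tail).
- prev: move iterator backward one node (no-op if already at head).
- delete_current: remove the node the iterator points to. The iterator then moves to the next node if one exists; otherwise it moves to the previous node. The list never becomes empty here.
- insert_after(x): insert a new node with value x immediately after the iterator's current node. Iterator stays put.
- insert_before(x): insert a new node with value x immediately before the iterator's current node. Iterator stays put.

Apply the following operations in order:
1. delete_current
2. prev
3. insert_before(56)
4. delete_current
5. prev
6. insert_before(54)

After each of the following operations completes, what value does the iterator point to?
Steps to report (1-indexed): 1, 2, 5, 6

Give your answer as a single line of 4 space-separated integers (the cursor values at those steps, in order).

After 1 (delete_current): list=[9, 6, 4, 2, 3] cursor@9
After 2 (prev): list=[9, 6, 4, 2, 3] cursor@9
After 3 (insert_before(56)): list=[56, 9, 6, 4, 2, 3] cursor@9
After 4 (delete_current): list=[56, 6, 4, 2, 3] cursor@6
After 5 (prev): list=[56, 6, 4, 2, 3] cursor@56
After 6 (insert_before(54)): list=[54, 56, 6, 4, 2, 3] cursor@56

Answer: 9 9 56 56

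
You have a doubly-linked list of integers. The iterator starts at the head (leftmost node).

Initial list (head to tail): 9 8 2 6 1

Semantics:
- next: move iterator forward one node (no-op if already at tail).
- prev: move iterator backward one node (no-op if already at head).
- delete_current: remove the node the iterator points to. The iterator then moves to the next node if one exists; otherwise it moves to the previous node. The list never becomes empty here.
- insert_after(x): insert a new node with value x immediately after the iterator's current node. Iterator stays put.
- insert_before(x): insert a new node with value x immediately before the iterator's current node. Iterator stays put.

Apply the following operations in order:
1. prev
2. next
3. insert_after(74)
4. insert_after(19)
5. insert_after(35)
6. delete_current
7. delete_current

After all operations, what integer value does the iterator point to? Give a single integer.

Answer: 19

Derivation:
After 1 (prev): list=[9, 8, 2, 6, 1] cursor@9
After 2 (next): list=[9, 8, 2, 6, 1] cursor@8
After 3 (insert_after(74)): list=[9, 8, 74, 2, 6, 1] cursor@8
After 4 (insert_after(19)): list=[9, 8, 19, 74, 2, 6, 1] cursor@8
After 5 (insert_after(35)): list=[9, 8, 35, 19, 74, 2, 6, 1] cursor@8
After 6 (delete_current): list=[9, 35, 19, 74, 2, 6, 1] cursor@35
After 7 (delete_current): list=[9, 19, 74, 2, 6, 1] cursor@19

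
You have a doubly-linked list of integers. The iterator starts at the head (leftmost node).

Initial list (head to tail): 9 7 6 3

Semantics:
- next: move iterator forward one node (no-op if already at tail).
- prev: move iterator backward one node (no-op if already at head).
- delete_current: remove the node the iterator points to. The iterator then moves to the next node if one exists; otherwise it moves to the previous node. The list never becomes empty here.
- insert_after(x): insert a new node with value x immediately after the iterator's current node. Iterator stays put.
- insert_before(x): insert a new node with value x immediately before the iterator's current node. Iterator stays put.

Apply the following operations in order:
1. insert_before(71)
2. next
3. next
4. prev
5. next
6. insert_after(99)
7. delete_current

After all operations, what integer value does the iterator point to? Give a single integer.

Answer: 99

Derivation:
After 1 (insert_before(71)): list=[71, 9, 7, 6, 3] cursor@9
After 2 (next): list=[71, 9, 7, 6, 3] cursor@7
After 3 (next): list=[71, 9, 7, 6, 3] cursor@6
After 4 (prev): list=[71, 9, 7, 6, 3] cursor@7
After 5 (next): list=[71, 9, 7, 6, 3] cursor@6
After 6 (insert_after(99)): list=[71, 9, 7, 6, 99, 3] cursor@6
After 7 (delete_current): list=[71, 9, 7, 99, 3] cursor@99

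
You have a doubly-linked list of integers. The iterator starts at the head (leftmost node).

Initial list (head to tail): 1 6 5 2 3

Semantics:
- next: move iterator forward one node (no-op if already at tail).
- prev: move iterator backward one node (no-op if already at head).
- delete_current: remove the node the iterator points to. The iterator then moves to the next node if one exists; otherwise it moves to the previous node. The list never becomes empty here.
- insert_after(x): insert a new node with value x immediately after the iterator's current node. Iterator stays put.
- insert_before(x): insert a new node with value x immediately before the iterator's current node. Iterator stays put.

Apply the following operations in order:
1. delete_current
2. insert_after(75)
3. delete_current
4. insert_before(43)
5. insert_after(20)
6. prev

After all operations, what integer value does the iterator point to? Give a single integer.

Answer: 43

Derivation:
After 1 (delete_current): list=[6, 5, 2, 3] cursor@6
After 2 (insert_after(75)): list=[6, 75, 5, 2, 3] cursor@6
After 3 (delete_current): list=[75, 5, 2, 3] cursor@75
After 4 (insert_before(43)): list=[43, 75, 5, 2, 3] cursor@75
After 5 (insert_after(20)): list=[43, 75, 20, 5, 2, 3] cursor@75
After 6 (prev): list=[43, 75, 20, 5, 2, 3] cursor@43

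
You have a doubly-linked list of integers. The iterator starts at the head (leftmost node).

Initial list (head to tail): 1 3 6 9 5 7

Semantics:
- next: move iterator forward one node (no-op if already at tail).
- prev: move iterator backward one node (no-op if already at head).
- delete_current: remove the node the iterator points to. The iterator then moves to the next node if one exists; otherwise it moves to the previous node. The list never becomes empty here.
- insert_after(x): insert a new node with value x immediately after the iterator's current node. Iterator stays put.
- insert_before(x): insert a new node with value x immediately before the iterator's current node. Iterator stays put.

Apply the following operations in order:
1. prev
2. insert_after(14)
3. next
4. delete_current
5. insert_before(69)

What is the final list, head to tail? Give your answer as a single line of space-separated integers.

Answer: 1 69 3 6 9 5 7

Derivation:
After 1 (prev): list=[1, 3, 6, 9, 5, 7] cursor@1
After 2 (insert_after(14)): list=[1, 14, 3, 6, 9, 5, 7] cursor@1
After 3 (next): list=[1, 14, 3, 6, 9, 5, 7] cursor@14
After 4 (delete_current): list=[1, 3, 6, 9, 5, 7] cursor@3
After 5 (insert_before(69)): list=[1, 69, 3, 6, 9, 5, 7] cursor@3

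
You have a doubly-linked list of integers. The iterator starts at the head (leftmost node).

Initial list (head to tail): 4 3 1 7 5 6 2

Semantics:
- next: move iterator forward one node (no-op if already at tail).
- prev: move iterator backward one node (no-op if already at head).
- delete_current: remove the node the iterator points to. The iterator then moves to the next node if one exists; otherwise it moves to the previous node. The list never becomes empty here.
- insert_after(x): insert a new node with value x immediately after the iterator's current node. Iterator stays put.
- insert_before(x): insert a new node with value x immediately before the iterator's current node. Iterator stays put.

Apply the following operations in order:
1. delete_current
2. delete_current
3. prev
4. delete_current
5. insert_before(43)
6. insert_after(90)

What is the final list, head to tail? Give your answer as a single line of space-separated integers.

Answer: 43 7 90 5 6 2

Derivation:
After 1 (delete_current): list=[3, 1, 7, 5, 6, 2] cursor@3
After 2 (delete_current): list=[1, 7, 5, 6, 2] cursor@1
After 3 (prev): list=[1, 7, 5, 6, 2] cursor@1
After 4 (delete_current): list=[7, 5, 6, 2] cursor@7
After 5 (insert_before(43)): list=[43, 7, 5, 6, 2] cursor@7
After 6 (insert_after(90)): list=[43, 7, 90, 5, 6, 2] cursor@7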